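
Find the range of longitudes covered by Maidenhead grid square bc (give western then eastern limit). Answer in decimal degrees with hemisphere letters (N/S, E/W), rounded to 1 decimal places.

160.0° W, 140.0° W

Field B=1, C=2: +1·20° lon, +2·10° lat → SW at lon -160°, lat -70°.
Cell spans 20° lon × 10° lat.
west 160.0° W, east 140.0° W.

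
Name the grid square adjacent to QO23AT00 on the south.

QO23as09

Latitude extended square 0; −1 → -1, wraps to 9, carry into subsquare.
Latitude subsquare t = 19; −1 → 18 = s.
The longitude characters are unchanged.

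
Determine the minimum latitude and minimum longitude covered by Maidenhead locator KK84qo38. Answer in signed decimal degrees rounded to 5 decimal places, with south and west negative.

14.61667, 37.35833

Field K=10, K=10: +10·20° lon, +10·10° lat → SW at lon 20°, lat 10°.
Square 8, 4: +8·2° lon, +4·1° lat → SW at lon 36°, lat 14°.
Subsquare q=16, o=14: +16·0.0833333° lon, +14·0.0416667° lat → SW at lon 37.3333°, lat 14.5833°.
Extended square 3, 8: +3·0.00833333° lon, +8·0.00416667° lat → SW at lon 37.3583°, lat 14.6167°.
latitude 14.61667, longitude 37.35833.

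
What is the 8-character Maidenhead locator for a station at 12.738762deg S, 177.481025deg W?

AH17gg22

Add 180° to longitude and 90° to latitude: 2.51898, 77.26124.
Field (20°×10°, letters A–R): 2.51898/20 → 0 → A, 77.26124/10 → 7 → H; chars AH.
Square (2°×1°, digits 0–9): 2.51898/2 → 1, 7.26124/1 → 7; chars 17.
Subsquare (5′×2.5′, letters a–x): 0.51898/0.0833333 → 6 → g, 0.26124/0.0416667 → 6 → g; chars gg.
Extended square (30″×15″, digits 0–9): 0.01898/0.00833333 → 2, 0.01124/0.00416667 → 2; chars 22.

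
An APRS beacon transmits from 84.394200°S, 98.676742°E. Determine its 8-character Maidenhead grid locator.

Offset from 180°W / 90°S: lon 278.67674°, lat 5.60580°.
Field: 278.67674/20 → 13 → N, 5.60580/10 → 0 → A; chars NA.
Square: 18.67674/2 → 9, 5.60580/1 → 5; chars 95.
Subsquare: 0.67674/0.0833333 → 8 → i, 0.60580/0.0416667 → 14 → o; chars io.
Extended square: 0.01008/0.00833333 → 1, 0.02247/0.00416667 → 5; chars 15.

NA95io15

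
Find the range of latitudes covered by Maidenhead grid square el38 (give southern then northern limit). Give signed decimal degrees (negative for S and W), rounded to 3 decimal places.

Field E=4, L=11: +4·20° lon, +11·10° lat → SW at lon -100°, lat 20°.
Square 3, 8: +3·2° lon, +8·1° lat → SW at lon -94°, lat 28°.
Cell spans 2° lon × 1° lat.
south 28.000, north 29.000.

28.000, 29.000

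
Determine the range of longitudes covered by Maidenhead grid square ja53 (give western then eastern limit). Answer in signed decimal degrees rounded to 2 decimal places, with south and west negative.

10.00, 12.00

Field J=9, A=0: +9·20° lon, +0·10° lat → SW at lon 0°, lat -90°.
Square 5, 3: +5·2° lon, +3·1° lat → SW at lon 10°, lat -87°.
Cell spans 2° lon × 1° lat.
west 10.00, east 12.00.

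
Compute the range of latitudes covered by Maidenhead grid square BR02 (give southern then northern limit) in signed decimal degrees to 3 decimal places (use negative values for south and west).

82.000, 83.000

Field B=1, R=17: +1·20° lon, +17·10° lat → SW at lon -160°, lat 80°.
Square 0, 2: +0·2° lon, +2·1° lat → SW at lon -160°, lat 82°.
Cell spans 2° lon × 1° lat.
south 82.000, north 83.000.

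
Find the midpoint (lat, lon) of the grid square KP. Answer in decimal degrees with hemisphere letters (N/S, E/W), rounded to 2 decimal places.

Field K=10, P=15: +10·20° lon, +15·10° lat → SW at lon 20°, lat 60°.
Cell spans 20° lon × 10° lat. Centre is SW corner plus half of each.
latitude 65.00° N, longitude 30.00° E.

65.00° N, 30.00° E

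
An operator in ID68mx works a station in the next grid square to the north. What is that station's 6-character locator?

ID69ma

Latitude subsquare x = 23; +1 → 24, wraps to 0 = a, carry into square.
Latitude square 8; +1 → 9.
The longitude characters are unchanged.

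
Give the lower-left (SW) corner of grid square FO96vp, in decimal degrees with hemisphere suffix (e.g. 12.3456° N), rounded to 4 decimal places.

Field F=5, O=14: +5·20° lon, +14·10° lat → SW at lon -80°, lat 50°.
Square 9, 6: +9·2° lon, +6·1° lat → SW at lon -62°, lat 56°.
Subsquare v=21, p=15: +21·0.0833333° lon, +15·0.0416667° lat → SW at lon -60.25°, lat 56.625°.
latitude 56.6250° N, longitude 60.2500° W.

56.6250° N, 60.2500° W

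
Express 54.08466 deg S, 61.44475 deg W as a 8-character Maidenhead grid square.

Add 180° to longitude and 90° to latitude: 118.55525, 35.91534.
Field: 118.55525/20 → 5 → F, 35.91534/10 → 3 → D; chars FD.
Square: 18.55525/2 → 9, 5.91534/1 → 5; chars 95.
Subsquare: 0.55525/0.0833333 → 6 → g, 0.91534/0.0416667 → 21 → v; chars gv.
Extended square: 0.05525/0.00833333 → 6, 0.04034/0.00416667 → 9; chars 69.

FD95gv69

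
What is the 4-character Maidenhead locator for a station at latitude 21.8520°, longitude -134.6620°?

CL21

Offset from 180°W / 90°S: lon 45.34°, lat 111.85°.
Field: lon ⌊45.34/20⌋ = 2 → C; lat ⌊111.85/10⌋ = 11 → L.
Square: lon ⌊5.34/2⌋ = 2; lat ⌊1.85/1⌋ = 1.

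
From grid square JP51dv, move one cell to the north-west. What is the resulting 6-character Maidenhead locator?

Longitude subsquare d = 3; −1 → 2 = c.
Latitude subsquare v = 21; +1 → 22 = w.

JP51cw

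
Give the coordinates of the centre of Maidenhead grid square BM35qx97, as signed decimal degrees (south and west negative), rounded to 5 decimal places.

35.98958, -152.58750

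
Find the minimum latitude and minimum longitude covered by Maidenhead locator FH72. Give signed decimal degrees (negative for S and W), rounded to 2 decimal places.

-18.00, -66.00

Field F=5, H=7: +5·20° lon, +7·10° lat → SW at lon -80°, lat -20°.
Square 7, 2: +7·2° lon, +2·1° lat → SW at lon -66°, lat -18°.
latitude -18.00, longitude -66.00.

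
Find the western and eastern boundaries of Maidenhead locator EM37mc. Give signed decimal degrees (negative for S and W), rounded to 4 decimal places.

Field E=4, M=12: +4·20° lon, +12·10° lat → SW at lon -100°, lat 30°.
Square 3, 7: +3·2° lon, +7·1° lat → SW at lon -94°, lat 37°.
Subsquare m=12, c=2: +12·0.0833333° lon, +2·0.0416667° lat → SW at lon -93°, lat 37.0833°.
Cell spans 0.0833333° lon × 0.0416667° lat.
west -93.0000, east -92.9167.

-93.0000, -92.9167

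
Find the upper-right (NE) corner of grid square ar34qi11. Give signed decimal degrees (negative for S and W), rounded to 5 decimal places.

84.34167, -172.65000

Field A=0, R=17: +0·20° lon, +17·10° lat → SW at lon -180°, lat 80°.
Square 3, 4: +3·2° lon, +4·1° lat → SW at lon -174°, lat 84°.
Subsquare q=16, i=8: +16·0.0833333° lon, +8·0.0416667° lat → SW at lon -172.667°, lat 84.3333°.
Extended square 1, 1: +1·0.00833333° lon, +1·0.00416667° lat → SW at lon -172.658°, lat 84.3375°.
Cell spans 0.00833333° lon × 0.00416667° lat. NE corner is SW corner plus one full cell.
latitude 84.34167, longitude -172.65000.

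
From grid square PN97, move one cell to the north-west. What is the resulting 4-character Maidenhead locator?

PN88

Longitude square 9; −1 → 8.
Latitude square 7; +1 → 8.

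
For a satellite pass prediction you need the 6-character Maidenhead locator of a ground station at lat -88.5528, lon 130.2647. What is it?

Offset from 180°W / 90°S: lon 310.2647°, lat 1.4472°.
Field: lon ⌊310.2647/20⌋ = 15 → P; lat ⌊1.4472/10⌋ = 0 → A.
Square: lon ⌊10.2647/2⌋ = 5; lat ⌊1.4472/1⌋ = 1.
Subsquare: lon ⌊0.2647/0.0833333⌋ = 3 → d; lat ⌊0.4472/0.0416667⌋ = 10 → k.

PA51dk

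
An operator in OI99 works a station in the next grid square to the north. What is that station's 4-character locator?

OJ90

Latitude square 9; +1 → 10, wraps to 0, carry into field.
Latitude field I = 8; +1 → 9 = J.
The longitude characters are unchanged.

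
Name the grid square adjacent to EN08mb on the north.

EN08mc

Latitude subsquare b = 1; +1 → 2 = c.
The longitude characters are unchanged.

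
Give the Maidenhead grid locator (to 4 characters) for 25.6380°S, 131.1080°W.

CG44

Offset from 180°W / 90°S: lon 48.89°, lat 64.36°.
Field (20°×10°, letters A–R): lon ⌊48.89/20⌋ = 2 → C; lat ⌊64.36/10⌋ = 6 → G.
Square (2°×1°, digits 0–9): lon ⌊8.89/2⌋ = 4; lat ⌊4.36/1⌋ = 4.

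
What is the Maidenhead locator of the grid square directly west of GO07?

Longitude square 0; −1 → -1, wraps to 9, carry into field.
Longitude field G = 6; −1 → 5 = F.
The latitude characters are unchanged.

FO97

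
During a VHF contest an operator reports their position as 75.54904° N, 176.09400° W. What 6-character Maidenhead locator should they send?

Offset from 180°W / 90°S: lon 3.9060°, lat 165.5490°.
Field: 3.9060/20 → 0 → A, 165.5490/10 → 16 → Q; chars AQ.
Square: 3.9060/2 → 1, 5.5490/1 → 5; chars 15.
Subsquare: 1.9060/0.0833333 → 22 → w, 0.5490/0.0416667 → 13 → n; chars wn.

AQ15wn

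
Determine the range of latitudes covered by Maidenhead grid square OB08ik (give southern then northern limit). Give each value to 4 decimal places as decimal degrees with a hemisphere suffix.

71.5833° S, 71.5417° S

Field O=14, B=1: +14·20° lon, +1·10° lat → SW at lon 100°, lat -80°.
Square 0, 8: +0·2° lon, +8·1° lat → SW at lon 100°, lat -72°.
Subsquare i=8, k=10: +8·0.0833333° lon, +10·0.0416667° lat → SW at lon 100.667°, lat -71.5833°.
Cell spans 0.0833333° lon × 0.0416667° lat.
south 71.5833° S, north 71.5417° S.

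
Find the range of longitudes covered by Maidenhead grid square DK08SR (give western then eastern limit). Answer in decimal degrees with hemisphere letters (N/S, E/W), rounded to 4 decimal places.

118.5000° W, 118.4167° W

Field D=3, K=10: +3·20° lon, +10·10° lat → SW at lon -120°, lat 10°.
Square 0, 8: +0·2° lon, +8·1° lat → SW at lon -120°, lat 18°.
Subsquare s=18, r=17: +18·0.0833333° lon, +17·0.0416667° lat → SW at lon -118.5°, lat 18.7083°.
Cell spans 0.0833333° lon × 0.0416667° lat.
west 118.5000° W, east 118.4167° W.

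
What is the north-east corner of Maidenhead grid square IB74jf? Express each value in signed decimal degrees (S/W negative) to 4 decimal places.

Field I=8, B=1: +8·20° lon, +1·10° lat → SW at lon -20°, lat -80°.
Square 7, 4: +7·2° lon, +4·1° lat → SW at lon -6°, lat -76°.
Subsquare j=9, f=5: +9·0.0833333° lon, +5·0.0416667° lat → SW at lon -5.25°, lat -75.7917°.
Cell spans 0.0833333° lon × 0.0416667° lat. NE corner is SW corner plus one full cell.
latitude -75.7500, longitude -5.1667.

-75.7500, -5.1667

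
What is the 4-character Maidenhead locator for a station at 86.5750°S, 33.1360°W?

Offset from 180°W / 90°S: lon 146.86°, lat 3.42°.
Field: lon ⌊146.86/20⌋ = 7 → H; lat ⌊3.42/10⌋ = 0 → A.
Square: lon ⌊6.86/2⌋ = 3; lat ⌊3.42/1⌋ = 3.

HA33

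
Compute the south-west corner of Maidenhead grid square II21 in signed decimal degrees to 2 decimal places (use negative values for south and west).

Field I=8, I=8: +8·20° lon, +8·10° lat → SW at lon -20°, lat -10°.
Square 2, 1: +2·2° lon, +1·1° lat → SW at lon -16°, lat -9°.
latitude -9.00, longitude -16.00.

-9.00, -16.00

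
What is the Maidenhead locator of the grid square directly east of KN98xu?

Longitude subsquare x = 23; +1 → 24, wraps to 0 = a, carry into square.
Longitude square 9; +1 → 10, wraps to 0, carry into field.
Longitude field K = 10; +1 → 11 = L.
The latitude characters are unchanged.

LN08au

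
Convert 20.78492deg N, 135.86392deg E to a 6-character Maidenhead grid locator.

PL70ws

Offset from 180°W / 90°S: lon 315.8639°, lat 110.7849°.
Field (20°×10°, letters A–R): 315.8639/20 → 15 → P, 110.7849/10 → 11 → L; chars PL.
Square (2°×1°, digits 0–9): 15.8639/2 → 7, 0.7849/1 → 0; chars 70.
Subsquare (5′×2.5′, letters a–x): 1.8639/0.0833333 → 22 → w, 0.7849/0.0416667 → 18 → s; chars ws.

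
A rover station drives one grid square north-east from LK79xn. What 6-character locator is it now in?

LK89ao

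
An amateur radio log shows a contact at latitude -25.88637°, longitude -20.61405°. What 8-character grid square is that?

Offset from 180°W / 90°S: lon 159.38595°, lat 64.11363°.
Field: 159.38595/20 → 7 → H, 64.11363/10 → 6 → G; chars HG.
Square: 19.38595/2 → 9, 4.11363/1 → 4; chars 94.
Subsquare: 1.38595/0.0833333 → 16 → q, 0.11363/0.0416667 → 2 → c; chars qc.
Extended square: 0.05262/0.00833333 → 6, 0.03030/0.00416667 → 7; chars 67.

HG94qc67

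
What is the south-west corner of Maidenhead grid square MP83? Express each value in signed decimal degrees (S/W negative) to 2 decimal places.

63.00, 76.00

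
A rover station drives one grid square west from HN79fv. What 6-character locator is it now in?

HN79ev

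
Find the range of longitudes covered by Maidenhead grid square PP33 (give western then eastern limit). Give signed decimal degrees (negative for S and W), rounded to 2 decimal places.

Field P=15, P=15: +15·20° lon, +15·10° lat → SW at lon 120°, lat 60°.
Square 3, 3: +3·2° lon, +3·1° lat → SW at lon 126°, lat 63°.
Cell spans 2° lon × 1° lat.
west 126.00, east 128.00.

126.00, 128.00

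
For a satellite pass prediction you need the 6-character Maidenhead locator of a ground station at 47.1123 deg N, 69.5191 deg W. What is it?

FN57fc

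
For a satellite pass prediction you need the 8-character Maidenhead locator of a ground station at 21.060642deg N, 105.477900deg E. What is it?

OL21rb74

Shift to the Maidenhead origin (180°W, 90°S): lon 285.47790, lat 111.06064.
Field: lon ⌊285.47790/20⌋ = 14 → O; lat ⌊111.06064/10⌋ = 11 → L.
Square: lon ⌊5.47790/2⌋ = 2; lat ⌊1.06064/1⌋ = 1.
Subsquare: lon ⌊1.47790/0.0833333⌋ = 17 → r; lat ⌊0.06064/0.0416667⌋ = 1 → b.
Extended square: lon ⌊0.06123/0.00833333⌋ = 7; lat ⌊0.01898/0.00416667⌋ = 4.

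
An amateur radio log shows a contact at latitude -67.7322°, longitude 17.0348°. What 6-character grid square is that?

Shift to the Maidenhead origin (180°W, 90°S): lon 197.0348, lat 22.2678.
Field: 197.0348/20 → 9 → J, 22.2678/10 → 2 → C; chars JC.
Square: 17.0348/2 → 8, 2.2678/1 → 2; chars 82.
Subsquare: 1.0348/0.0833333 → 12 → m, 0.2678/0.0416667 → 6 → g; chars mg.

JC82mg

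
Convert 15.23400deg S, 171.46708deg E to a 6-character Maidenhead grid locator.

RH54rs

Shift to the Maidenhead origin (180°W, 90°S): lon 351.4671, lat 74.7660.
Field: 351.4671/20 → 17 → R, 74.7660/10 → 7 → H; chars RH.
Square: 11.4671/2 → 5, 4.7660/1 → 4; chars 54.
Subsquare: 1.4671/0.0833333 → 17 → r, 0.7660/0.0416667 → 18 → s; chars rs.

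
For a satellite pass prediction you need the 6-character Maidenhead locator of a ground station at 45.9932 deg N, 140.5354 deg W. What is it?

BN95rx

Shift to the Maidenhead origin (180°W, 90°S): lon 39.4646, lat 135.9932.
Field: 39.4646/20 → 1 → B, 135.9932/10 → 13 → N; chars BN.
Square: 19.4646/2 → 9, 5.9932/1 → 5; chars 95.
Subsquare: 1.4646/0.0833333 → 17 → r, 0.9932/0.0416667 → 23 → x; chars rx.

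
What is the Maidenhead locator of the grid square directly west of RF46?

RF36

Longitude square 4; −1 → 3.
The latitude characters are unchanged.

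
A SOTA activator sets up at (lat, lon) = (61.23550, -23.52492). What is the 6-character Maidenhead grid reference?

HP81ff

Add 180° to longitude and 90° to latitude: 156.4751, 151.2355.
Field: lon ⌊156.4751/20⌋ = 7 → H; lat ⌊151.2355/10⌋ = 15 → P.
Square: lon ⌊16.4751/2⌋ = 8; lat ⌊1.2355/1⌋ = 1.
Subsquare: lon ⌊0.4751/0.0833333⌋ = 5 → f; lat ⌊0.2355/0.0416667⌋ = 5 → f.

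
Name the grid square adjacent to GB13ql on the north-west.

GB13pm

Longitude subsquare q = 16; −1 → 15 = p.
Latitude subsquare l = 11; +1 → 12 = m.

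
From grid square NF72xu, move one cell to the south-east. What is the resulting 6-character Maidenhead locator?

NF82at

Longitude subsquare x = 23; +1 → 24, wraps to 0 = a, carry into square.
Longitude square 7; +1 → 8.
Latitude subsquare u = 20; −1 → 19 = t.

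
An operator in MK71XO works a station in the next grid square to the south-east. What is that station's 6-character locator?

MK81an

Longitude subsquare x = 23; +1 → 24, wraps to 0 = a, carry into square.
Longitude square 7; +1 → 8.
Latitude subsquare o = 14; −1 → 13 = n.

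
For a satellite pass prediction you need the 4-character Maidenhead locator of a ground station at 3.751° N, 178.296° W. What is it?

AJ03

Add 180° to longitude and 90° to latitude: 1.70, 93.75.
Field: lon ⌊1.70/20⌋ = 0 → A; lat ⌊93.75/10⌋ = 9 → J.
Square: lon ⌊1.70/2⌋ = 0; lat ⌊3.75/1⌋ = 3.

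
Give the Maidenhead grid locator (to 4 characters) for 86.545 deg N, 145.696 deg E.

QR26

Add 180° to longitude and 90° to latitude: 325.70, 176.55.
Field (20°×10°, letters A–R): lon ⌊325.70/20⌋ = 16 → Q; lat ⌊176.55/10⌋ = 17 → R.
Square (2°×1°, digits 0–9): lon ⌊5.70/2⌋ = 2; lat ⌊6.55/1⌋ = 6.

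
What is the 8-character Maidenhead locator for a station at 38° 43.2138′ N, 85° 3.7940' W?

EM78lr22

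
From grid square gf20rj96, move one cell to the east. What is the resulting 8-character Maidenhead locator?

GF20sj06

Longitude extended square 9; +1 → 10, wraps to 0, carry into subsquare.
Longitude subsquare r = 17; +1 → 18 = s.
The latitude characters are unchanged.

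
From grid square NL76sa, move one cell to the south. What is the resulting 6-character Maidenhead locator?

NL75sx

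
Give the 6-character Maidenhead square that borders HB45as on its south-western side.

Longitude subsquare a = 0; −1 → -1, wraps to 23 = x, carry into square.
Longitude square 4; −1 → 3.
Latitude subsquare s = 18; −1 → 17 = r.

HB35xr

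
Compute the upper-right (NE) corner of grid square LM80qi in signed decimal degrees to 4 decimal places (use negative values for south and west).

30.3750, 57.4167

Field L=11, M=12: +11·20° lon, +12·10° lat → SW at lon 40°, lat 30°.
Square 8, 0: +8·2° lon, +0·1° lat → SW at lon 56°, lat 30°.
Subsquare q=16, i=8: +16·0.0833333° lon, +8·0.0416667° lat → SW at lon 57.3333°, lat 30.3333°.
Cell spans 0.0833333° lon × 0.0416667° lat. NE corner is SW corner plus one full cell.
latitude 30.3750, longitude 57.4167.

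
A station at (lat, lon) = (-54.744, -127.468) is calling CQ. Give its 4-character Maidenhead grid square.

CD65

Add 180° to longitude and 90° to latitude: 52.53, 35.26.
Field: 52.53/20 → 2 → C, 35.26/10 → 3 → D; chars CD.
Square: 12.53/2 → 6, 5.26/1 → 5; chars 65.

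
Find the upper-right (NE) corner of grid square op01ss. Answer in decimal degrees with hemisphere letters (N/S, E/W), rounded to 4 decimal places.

Field O=14, P=15: +14·20° lon, +15·10° lat → SW at lon 100°, lat 60°.
Square 0, 1: +0·2° lon, +1·1° lat → SW at lon 100°, lat 61°.
Subsquare s=18, s=18: +18·0.0833333° lon, +18·0.0416667° lat → SW at lon 101.5°, lat 61.75°.
Cell spans 0.0833333° lon × 0.0416667° lat. NE corner is SW corner plus one full cell.
latitude 61.7917° N, longitude 101.5833° E.

61.7917° N, 101.5833° E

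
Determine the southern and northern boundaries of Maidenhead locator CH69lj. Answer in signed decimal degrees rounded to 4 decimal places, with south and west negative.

-10.6250, -10.5833

Field C=2, H=7: +2·20° lon, +7·10° lat → SW at lon -140°, lat -20°.
Square 6, 9: +6·2° lon, +9·1° lat → SW at lon -128°, lat -11°.
Subsquare l=11, j=9: +11·0.0833333° lon, +9·0.0416667° lat → SW at lon -127.083°, lat -10.625°.
Cell spans 0.0833333° lon × 0.0416667° lat.
south -10.6250, north -10.5833.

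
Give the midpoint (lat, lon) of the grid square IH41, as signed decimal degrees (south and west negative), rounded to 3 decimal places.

-18.500, -11.000

Field I=8, H=7: +8·20° lon, +7·10° lat → SW at lon -20°, lat -20°.
Square 4, 1: +4·2° lon, +1·1° lat → SW at lon -12°, lat -19°.
Cell spans 2° lon × 1° lat. Centre is SW corner plus half of each.
latitude -18.500, longitude -11.000.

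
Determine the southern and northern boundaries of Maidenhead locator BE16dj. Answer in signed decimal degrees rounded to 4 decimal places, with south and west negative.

Field B=1, E=4: +1·20° lon, +4·10° lat → SW at lon -160°, lat -50°.
Square 1, 6: +1·2° lon, +6·1° lat → SW at lon -158°, lat -44°.
Subsquare d=3, j=9: +3·0.0833333° lon, +9·0.0416667° lat → SW at lon -157.75°, lat -43.625°.
Cell spans 0.0833333° lon × 0.0416667° lat.
south -43.6250, north -43.5833.

-43.6250, -43.5833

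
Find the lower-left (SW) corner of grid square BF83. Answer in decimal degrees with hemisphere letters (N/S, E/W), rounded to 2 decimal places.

37.00° S, 144.00° W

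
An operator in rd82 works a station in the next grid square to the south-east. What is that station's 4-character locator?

Longitude square 8; +1 → 9.
Latitude square 2; −1 → 1.

RD91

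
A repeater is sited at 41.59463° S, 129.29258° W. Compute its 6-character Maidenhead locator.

CE58ij

Add 180° to longitude and 90° to latitude: 50.7074, 48.4054.
Field (20°×10°, letters A–R): 50.7074/20 → 2 → C, 48.4054/10 → 4 → E; chars CE.
Square (2°×1°, digits 0–9): 10.7074/2 → 5, 8.4054/1 → 8; chars 58.
Subsquare (5′×2.5′, letters a–x): 0.7074/0.0833333 → 8 → i, 0.4054/0.0416667 → 9 → j; chars ij.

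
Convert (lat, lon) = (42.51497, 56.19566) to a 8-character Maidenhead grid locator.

LN82cm33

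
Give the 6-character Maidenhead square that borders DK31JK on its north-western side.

Longitude subsquare j = 9; −1 → 8 = i.
Latitude subsquare k = 10; +1 → 11 = l.

DK31il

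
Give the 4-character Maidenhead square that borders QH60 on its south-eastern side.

QG79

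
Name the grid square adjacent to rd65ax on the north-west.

RD56xa

Longitude subsquare a = 0; −1 → -1, wraps to 23 = x, carry into square.
Longitude square 6; −1 → 5.
Latitude subsquare x = 23; +1 → 24, wraps to 0 = a, carry into square.
Latitude square 5; +1 → 6.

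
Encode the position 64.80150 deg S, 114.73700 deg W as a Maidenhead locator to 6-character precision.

Offset from 180°W / 90°S: lon 65.2630°, lat 25.1985°.
Field: 65.2630/20 → 3 → D, 25.1985/10 → 2 → C; chars DC.
Square: 5.2630/2 → 2, 5.1985/1 → 5; chars 25.
Subsquare: 1.2630/0.0833333 → 15 → p, 0.1985/0.0416667 → 4 → e; chars pe.

DC25pe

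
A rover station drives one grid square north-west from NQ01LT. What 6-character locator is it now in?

NQ01ku

Longitude subsquare l = 11; −1 → 10 = k.
Latitude subsquare t = 19; +1 → 20 = u.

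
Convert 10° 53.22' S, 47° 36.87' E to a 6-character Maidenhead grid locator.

Add 180° to longitude and 90° to latitude: 227.6145, 79.1130.
Field: lon ⌊227.6145/20⌋ = 11 → L; lat ⌊79.1130/10⌋ = 7 → H.
Square: lon ⌊7.6145/2⌋ = 3; lat ⌊9.1130/1⌋ = 9.
Subsquare: lon ⌊1.6145/0.0833333⌋ = 19 → t; lat ⌊0.1130/0.0416667⌋ = 2 → c.

LH39tc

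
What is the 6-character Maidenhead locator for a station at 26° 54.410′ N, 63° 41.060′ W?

FL86dv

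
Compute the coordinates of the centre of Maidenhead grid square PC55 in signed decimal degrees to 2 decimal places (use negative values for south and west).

Field P=15, C=2: +15·20° lon, +2·10° lat → SW at lon 120°, lat -70°.
Square 5, 5: +5·2° lon, +5·1° lat → SW at lon 130°, lat -65°.
Cell spans 2° lon × 1° lat. Centre is SW corner plus half of each.
latitude -64.50, longitude 131.00.

-64.50, 131.00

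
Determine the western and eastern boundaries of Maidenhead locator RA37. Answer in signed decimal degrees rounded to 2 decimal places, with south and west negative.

Field R=17, A=0: +17·20° lon, +0·10° lat → SW at lon 160°, lat -90°.
Square 3, 7: +3·2° lon, +7·1° lat → SW at lon 166°, lat -83°.
Cell spans 2° lon × 1° lat.
west 166.00, east 168.00.

166.00, 168.00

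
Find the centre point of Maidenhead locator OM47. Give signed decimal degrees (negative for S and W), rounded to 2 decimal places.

Field O=14, M=12: +14·20° lon, +12·10° lat → SW at lon 100°, lat 30°.
Square 4, 7: +4·2° lon, +7·1° lat → SW at lon 108°, lat 37°.
Cell spans 2° lon × 1° lat. Centre is SW corner plus half of each.
latitude 37.50, longitude 109.00.

37.50, 109.00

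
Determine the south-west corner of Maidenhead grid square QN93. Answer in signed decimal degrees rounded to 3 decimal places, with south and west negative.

43.000, 158.000

Field Q=16, N=13: +16·20° lon, +13·10° lat → SW at lon 140°, lat 40°.
Square 9, 3: +9·2° lon, +3·1° lat → SW at lon 158°, lat 43°.
latitude 43.000, longitude 158.000.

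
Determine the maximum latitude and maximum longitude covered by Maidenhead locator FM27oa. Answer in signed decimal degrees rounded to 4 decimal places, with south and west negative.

37.0417, -74.7500

Field F=5, M=12: +5·20° lon, +12·10° lat → SW at lon -80°, lat 30°.
Square 2, 7: +2·2° lon, +7·1° lat → SW at lon -76°, lat 37°.
Subsquare o=14, a=0: +14·0.0833333° lon, +0·0.0416667° lat → SW at lon -74.8333°, lat 37°.
Cell spans 0.0833333° lon × 0.0416667° lat. NE corner is SW corner plus one full cell.
latitude 37.0417, longitude -74.7500.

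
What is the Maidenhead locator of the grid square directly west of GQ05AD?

FQ95xd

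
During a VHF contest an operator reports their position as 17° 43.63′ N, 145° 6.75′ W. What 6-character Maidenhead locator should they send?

Add 180° to longitude and 90° to latitude: 34.8875, 107.7272.
Field: lon ⌊34.8875/20⌋ = 1 → B; lat ⌊107.7272/10⌋ = 10 → K.
Square: lon ⌊14.8875/2⌋ = 7; lat ⌊7.7272/1⌋ = 7.
Subsquare: lon ⌊0.8875/0.0833333⌋ = 10 → k; lat ⌊0.7272/0.0416667⌋ = 17 → r.

BK77kr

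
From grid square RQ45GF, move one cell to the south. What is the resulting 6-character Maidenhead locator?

Latitude subsquare f = 5; −1 → 4 = e.
The longitude characters are unchanged.

RQ45ge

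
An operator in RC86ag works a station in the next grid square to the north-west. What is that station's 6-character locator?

RC76xh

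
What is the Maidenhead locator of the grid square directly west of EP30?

EP20

Longitude square 3; −1 → 2.
The latitude characters are unchanged.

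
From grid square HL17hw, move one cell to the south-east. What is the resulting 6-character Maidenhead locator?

Longitude subsquare h = 7; +1 → 8 = i.
Latitude subsquare w = 22; −1 → 21 = v.

HL17iv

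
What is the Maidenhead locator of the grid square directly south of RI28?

RI27

Latitude square 8; −1 → 7.
The longitude characters are unchanged.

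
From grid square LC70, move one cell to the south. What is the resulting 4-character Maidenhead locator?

LB79

Latitude square 0; −1 → -1, wraps to 9, carry into field.
Latitude field C = 2; −1 → 1 = B.
The longitude characters are unchanged.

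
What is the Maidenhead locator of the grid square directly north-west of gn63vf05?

Longitude extended square 0; −1 → -1, wraps to 9, carry into subsquare.
Longitude subsquare v = 21; −1 → 20 = u.
Latitude extended square 5; +1 → 6.

GN63uf96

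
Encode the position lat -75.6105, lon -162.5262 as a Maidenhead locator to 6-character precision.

Add 180° to longitude and 90° to latitude: 17.4738, 14.3895.
Field: lon ⌊17.4738/20⌋ = 0 → A; lat ⌊14.3895/10⌋ = 1 → B.
Square: lon ⌊17.4738/2⌋ = 8; lat ⌊4.3895/1⌋ = 4.
Subsquare: lon ⌊1.4738/0.0833333⌋ = 17 → r; lat ⌊0.3895/0.0416667⌋ = 9 → j.

AB84rj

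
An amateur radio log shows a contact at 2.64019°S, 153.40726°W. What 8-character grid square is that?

BI37hi16

Add 180° to longitude and 90° to latitude: 26.59274, 87.35981.
Field: 26.59274/20 → 1 → B, 87.35981/10 → 8 → I; chars BI.
Square: 6.59274/2 → 3, 7.35981/1 → 7; chars 37.
Subsquare: 0.59274/0.0833333 → 7 → h, 0.35981/0.0416667 → 8 → i; chars hi.
Extended square: 0.00941/0.00833333 → 1, 0.02648/0.00416667 → 6; chars 16.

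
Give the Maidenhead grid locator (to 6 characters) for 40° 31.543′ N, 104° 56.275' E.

ON20lm

Offset from 180°W / 90°S: lon 284.9379°, lat 130.5257°.
Field: 284.9379/20 → 14 → O, 130.5257/10 → 13 → N; chars ON.
Square: 4.9379/2 → 2, 0.5257/1 → 0; chars 20.
Subsquare: 0.9379/0.0833333 → 11 → l, 0.5257/0.0416667 → 12 → m; chars lm.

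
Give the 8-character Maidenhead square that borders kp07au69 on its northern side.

KP07av60

Latitude extended square 9; +1 → 10, wraps to 0, carry into subsquare.
Latitude subsquare u = 20; +1 → 21 = v.
The longitude characters are unchanged.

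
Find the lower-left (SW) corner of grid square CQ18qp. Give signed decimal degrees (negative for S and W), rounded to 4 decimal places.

Field C=2, Q=16: +2·20° lon, +16·10° lat → SW at lon -140°, lat 70°.
Square 1, 8: +1·2° lon, +8·1° lat → SW at lon -138°, lat 78°.
Subsquare q=16, p=15: +16·0.0833333° lon, +15·0.0416667° lat → SW at lon -136.667°, lat 78.625°.
latitude 78.6250, longitude -136.6667.

78.6250, -136.6667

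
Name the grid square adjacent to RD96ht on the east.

RD96it

Longitude subsquare h = 7; +1 → 8 = i.
The latitude characters are unchanged.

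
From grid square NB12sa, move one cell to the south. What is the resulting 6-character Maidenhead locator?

Latitude subsquare a = 0; −1 → -1, wraps to 23 = x, carry into square.
Latitude square 2; −1 → 1.
The longitude characters are unchanged.

NB11sx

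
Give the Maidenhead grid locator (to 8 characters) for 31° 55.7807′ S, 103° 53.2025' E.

Offset from 180°W / 90°S: lon 283.88671°, lat 58.07032°.
Field: 283.88671/20 → 14 → O, 58.07032/10 → 5 → F; chars OF.
Square: 3.88671/2 → 1, 8.07032/1 → 8; chars 18.
Subsquare: 1.88671/0.0833333 → 22 → w, 0.07032/0.0416667 → 1 → b; chars wb.
Extended square: 0.05337/0.00833333 → 6, 0.02866/0.00416667 → 6; chars 66.

OF18wb66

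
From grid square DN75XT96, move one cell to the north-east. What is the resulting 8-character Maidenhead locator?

DN85at07

Longitude extended square 9; +1 → 10, wraps to 0, carry into subsquare.
Longitude subsquare x = 23; +1 → 24, wraps to 0 = a, carry into square.
Longitude square 7; +1 → 8.
Latitude extended square 6; +1 → 7.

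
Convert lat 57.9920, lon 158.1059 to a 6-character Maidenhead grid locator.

QO97bx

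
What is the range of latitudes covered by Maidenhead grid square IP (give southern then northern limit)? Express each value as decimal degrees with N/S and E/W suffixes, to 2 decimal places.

60.00° N, 70.00° N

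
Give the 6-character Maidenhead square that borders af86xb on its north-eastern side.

Longitude subsquare x = 23; +1 → 24, wraps to 0 = a, carry into square.
Longitude square 8; +1 → 9.
Latitude subsquare b = 1; +1 → 2 = c.

AF96ac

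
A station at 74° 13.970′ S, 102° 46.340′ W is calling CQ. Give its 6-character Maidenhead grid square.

DB85os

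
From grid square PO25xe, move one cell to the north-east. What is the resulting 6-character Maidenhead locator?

Longitude subsquare x = 23; +1 → 24, wraps to 0 = a, carry into square.
Longitude square 2; +1 → 3.
Latitude subsquare e = 4; +1 → 5 = f.

PO35af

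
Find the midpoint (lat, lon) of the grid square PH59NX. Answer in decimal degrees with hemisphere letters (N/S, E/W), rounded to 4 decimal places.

10.0208° S, 131.1250° E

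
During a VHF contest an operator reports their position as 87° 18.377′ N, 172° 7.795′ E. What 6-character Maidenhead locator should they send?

RR67bh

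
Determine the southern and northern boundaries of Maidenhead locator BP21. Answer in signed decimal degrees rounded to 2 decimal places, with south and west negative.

61.00, 62.00

Field B=1, P=15: +1·20° lon, +15·10° lat → SW at lon -160°, lat 60°.
Square 2, 1: +2·2° lon, +1·1° lat → SW at lon -156°, lat 61°.
Cell spans 2° lon × 1° lat.
south 61.00, north 62.00.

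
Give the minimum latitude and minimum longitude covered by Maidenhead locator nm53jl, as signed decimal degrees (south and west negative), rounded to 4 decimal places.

33.4583, 90.7500

Field N=13, M=12: +13·20° lon, +12·10° lat → SW at lon 80°, lat 30°.
Square 5, 3: +5·2° lon, +3·1° lat → SW at lon 90°, lat 33°.
Subsquare j=9, l=11: +9·0.0833333° lon, +11·0.0416667° lat → SW at lon 90.75°, lat 33.4583°.
latitude 33.4583, longitude 90.7500.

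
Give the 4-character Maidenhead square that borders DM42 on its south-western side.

DM31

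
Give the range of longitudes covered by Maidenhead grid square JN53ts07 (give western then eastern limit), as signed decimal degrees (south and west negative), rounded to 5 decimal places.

11.58333, 11.59167

Field J=9, N=13: +9·20° lon, +13·10° lat → SW at lon 0°, lat 40°.
Square 5, 3: +5·2° lon, +3·1° lat → SW at lon 10°, lat 43°.
Subsquare t=19, s=18: +19·0.0833333° lon, +18·0.0416667° lat → SW at lon 11.5833°, lat 43.75°.
Extended square 0, 7: +0·0.00833333° lon, +7·0.00416667° lat → SW at lon 11.5833°, lat 43.7792°.
Cell spans 0.00833333° lon × 0.00416667° lat.
west 11.58333, east 11.59167.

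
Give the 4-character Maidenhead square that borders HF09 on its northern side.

HG00

Latitude square 9; +1 → 10, wraps to 0, carry into field.
Latitude field F = 5; +1 → 6 = G.
The longitude characters are unchanged.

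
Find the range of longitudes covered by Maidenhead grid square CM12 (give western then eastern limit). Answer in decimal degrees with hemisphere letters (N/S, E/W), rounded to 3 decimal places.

138.000° W, 136.000° W

Field C=2, M=12: +2·20° lon, +12·10° lat → SW at lon -140°, lat 30°.
Square 1, 2: +1·2° lon, +2·1° lat → SW at lon -138°, lat 32°.
Cell spans 2° lon × 1° lat.
west 138.000° W, east 136.000° W.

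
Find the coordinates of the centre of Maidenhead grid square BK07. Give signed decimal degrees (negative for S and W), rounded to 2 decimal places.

Field B=1, K=10: +1·20° lon, +10·10° lat → SW at lon -160°, lat 10°.
Square 0, 7: +0·2° lon, +7·1° lat → SW at lon -160°, lat 17°.
Cell spans 2° lon × 1° lat. Centre is SW corner plus half of each.
latitude 17.50, longitude -159.00.

17.50, -159.00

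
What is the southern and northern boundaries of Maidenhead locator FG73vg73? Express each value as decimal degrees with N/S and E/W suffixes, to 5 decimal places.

26.73750° S, 26.73333° S

Field F=5, G=6: +5·20° lon, +6·10° lat → SW at lon -80°, lat -30°.
Square 7, 3: +7·2° lon, +3·1° lat → SW at lon -66°, lat -27°.
Subsquare v=21, g=6: +21·0.0833333° lon, +6·0.0416667° lat → SW at lon -64.25°, lat -26.75°.
Extended square 7, 3: +7·0.00833333° lon, +3·0.00416667° lat → SW at lon -64.1917°, lat -26.7375°.
Cell spans 0.00833333° lon × 0.00416667° lat.
south 26.73750° S, north 26.73333° S.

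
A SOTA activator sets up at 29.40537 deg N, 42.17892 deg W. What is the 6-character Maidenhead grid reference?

GL89vj

Add 180° to longitude and 90° to latitude: 137.8211, 119.4054.
Field (20°×10°, letters A–R): 137.8211/20 → 6 → G, 119.4054/10 → 11 → L; chars GL.
Square (2°×1°, digits 0–9): 17.8211/2 → 8, 9.4054/1 → 9; chars 89.
Subsquare (5′×2.5′, letters a–x): 1.8211/0.0833333 → 21 → v, 0.4054/0.0416667 → 9 → j; chars vj.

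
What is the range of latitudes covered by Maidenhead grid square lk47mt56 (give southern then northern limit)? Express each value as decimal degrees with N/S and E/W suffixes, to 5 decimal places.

Field L=11, K=10: +11·20° lon, +10·10° lat → SW at lon 40°, lat 10°.
Square 4, 7: +4·2° lon, +7·1° lat → SW at lon 48°, lat 17°.
Subsquare m=12, t=19: +12·0.0833333° lon, +19·0.0416667° lat → SW at lon 49°, lat 17.7917°.
Extended square 5, 6: +5·0.00833333° lon, +6·0.00416667° lat → SW at lon 49.0417°, lat 17.8167°.
Cell spans 0.00833333° lon × 0.00416667° lat.
south 17.81667° N, north 17.82083° N.

17.81667° N, 17.82083° N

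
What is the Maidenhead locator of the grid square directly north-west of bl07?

AL98

Longitude square 0; −1 → -1, wraps to 9, carry into field.
Longitude field B = 1; −1 → 0 = A.
Latitude square 7; +1 → 8.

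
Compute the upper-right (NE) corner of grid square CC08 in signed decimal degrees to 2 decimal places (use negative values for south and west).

-61.00, -138.00

Field C=2, C=2: +2·20° lon, +2·10° lat → SW at lon -140°, lat -70°.
Square 0, 8: +0·2° lon, +8·1° lat → SW at lon -140°, lat -62°.
Cell spans 2° lon × 1° lat. NE corner is SW corner plus one full cell.
latitude -61.00, longitude -138.00.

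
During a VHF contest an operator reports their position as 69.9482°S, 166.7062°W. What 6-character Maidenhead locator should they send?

AC60pb

Shift to the Maidenhead origin (180°W, 90°S): lon 13.2938, lat 20.0518.
Field (20°×10°, letters A–R): 13.2938/20 → 0 → A, 20.0518/10 → 2 → C; chars AC.
Square (2°×1°, digits 0–9): 13.2938/2 → 6, 0.0518/1 → 0; chars 60.
Subsquare (5′×2.5′, letters a–x): 1.2938/0.0833333 → 15 → p, 0.0518/0.0416667 → 1 → b; chars pb.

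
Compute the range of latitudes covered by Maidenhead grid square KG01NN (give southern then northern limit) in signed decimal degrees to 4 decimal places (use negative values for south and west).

Field K=10, G=6: +10·20° lon, +6·10° lat → SW at lon 20°, lat -30°.
Square 0, 1: +0·2° lon, +1·1° lat → SW at lon 20°, lat -29°.
Subsquare n=13, n=13: +13·0.0833333° lon, +13·0.0416667° lat → SW at lon 21.0833°, lat -28.4583°.
Cell spans 0.0833333° lon × 0.0416667° lat.
south -28.4583, north -28.4167.

-28.4583, -28.4167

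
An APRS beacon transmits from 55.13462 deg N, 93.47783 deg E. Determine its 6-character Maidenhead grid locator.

Add 180° to longitude and 90° to latitude: 273.4778, 145.1346.
Field: lon ⌊273.4778/20⌋ = 13 → N; lat ⌊145.1346/10⌋ = 14 → O.
Square: lon ⌊13.4778/2⌋ = 6; lat ⌊5.1346/1⌋ = 5.
Subsquare: lon ⌊1.4778/0.0833333⌋ = 17 → r; lat ⌊0.1346/0.0416667⌋ = 3 → d.

NO65rd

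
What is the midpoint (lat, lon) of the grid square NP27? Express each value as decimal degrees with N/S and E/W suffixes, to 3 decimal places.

Field N=13, P=15: +13·20° lon, +15·10° lat → SW at lon 80°, lat 60°.
Square 2, 7: +2·2° lon, +7·1° lat → SW at lon 84°, lat 67°.
Cell spans 2° lon × 1° lat. Centre is SW corner plus half of each.
latitude 67.500° N, longitude 85.000° E.

67.500° N, 85.000° E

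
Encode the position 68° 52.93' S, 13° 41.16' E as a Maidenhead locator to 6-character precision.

JC61uc

Shift to the Maidenhead origin (180°W, 90°S): lon 193.6860, lat 21.1178.
Field: 193.6860/20 → 9 → J, 21.1178/10 → 2 → C; chars JC.
Square: 13.6860/2 → 6, 1.1178/1 → 1; chars 61.
Subsquare: 1.6860/0.0833333 → 20 → u, 0.1178/0.0416667 → 2 → c; chars uc.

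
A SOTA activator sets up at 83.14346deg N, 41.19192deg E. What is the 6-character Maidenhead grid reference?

Offset from 180°W / 90°S: lon 221.1919°, lat 173.1435°.
Field: 221.1919/20 → 11 → L, 173.1435/10 → 17 → R; chars LR.
Square: 1.1919/2 → 0, 3.1435/1 → 3; chars 03.
Subsquare: 1.1919/0.0833333 → 14 → o, 0.1435/0.0416667 → 3 → d; chars od.

LR03od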